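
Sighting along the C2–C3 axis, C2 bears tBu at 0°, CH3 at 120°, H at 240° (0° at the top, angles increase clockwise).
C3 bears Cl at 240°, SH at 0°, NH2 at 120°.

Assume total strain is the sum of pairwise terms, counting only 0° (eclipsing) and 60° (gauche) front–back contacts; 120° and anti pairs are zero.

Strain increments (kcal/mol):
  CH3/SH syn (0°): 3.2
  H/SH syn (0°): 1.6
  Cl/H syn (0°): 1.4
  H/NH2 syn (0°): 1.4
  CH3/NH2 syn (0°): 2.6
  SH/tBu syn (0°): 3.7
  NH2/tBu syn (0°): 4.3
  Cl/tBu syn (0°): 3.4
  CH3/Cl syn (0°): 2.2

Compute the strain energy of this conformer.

7.7 kcal/mol

This conformer (eclipsed): tBu(0°)/SH(0°) eclipsed 3.7; CH3(120°)/NH2(120°) eclipsed 2.6; H(240°)/Cl(240°) eclipsed 1.4 → 7.7 kcal/mol.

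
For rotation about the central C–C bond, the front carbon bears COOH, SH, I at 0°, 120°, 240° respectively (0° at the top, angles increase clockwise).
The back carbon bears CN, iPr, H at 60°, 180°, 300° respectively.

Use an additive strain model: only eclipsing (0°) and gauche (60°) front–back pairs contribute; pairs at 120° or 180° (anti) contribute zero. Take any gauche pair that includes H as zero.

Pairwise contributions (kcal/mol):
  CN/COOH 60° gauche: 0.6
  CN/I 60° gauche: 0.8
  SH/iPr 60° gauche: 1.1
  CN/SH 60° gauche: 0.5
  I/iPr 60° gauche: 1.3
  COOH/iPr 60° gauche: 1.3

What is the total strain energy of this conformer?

3.5 kcal/mol

This conformer is staggered. COOH at 0° is gauche with CN at 60° (0.6); SH at 120° is gauche with CN at 60° (0.5); SH at 120° is gauche with iPr at 180° (1.1); I at 240° is gauche with iPr at 180° (1.3). Total 3.5 kcal/mol.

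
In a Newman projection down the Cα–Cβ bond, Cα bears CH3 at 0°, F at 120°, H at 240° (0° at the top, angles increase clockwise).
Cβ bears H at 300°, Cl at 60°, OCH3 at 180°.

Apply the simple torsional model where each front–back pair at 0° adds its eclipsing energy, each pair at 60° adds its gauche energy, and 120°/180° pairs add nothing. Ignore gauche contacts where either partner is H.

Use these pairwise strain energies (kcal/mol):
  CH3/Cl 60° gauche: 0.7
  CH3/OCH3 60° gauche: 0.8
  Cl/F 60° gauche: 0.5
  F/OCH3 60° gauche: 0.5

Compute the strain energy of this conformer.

1.7 kcal/mol

This conformer (staggered): CH3–Cl gauche, F–Cl gauche, F–OCH3 gauche; 0.7 + 0.5 + 0.5 = 1.7 kcal/mol.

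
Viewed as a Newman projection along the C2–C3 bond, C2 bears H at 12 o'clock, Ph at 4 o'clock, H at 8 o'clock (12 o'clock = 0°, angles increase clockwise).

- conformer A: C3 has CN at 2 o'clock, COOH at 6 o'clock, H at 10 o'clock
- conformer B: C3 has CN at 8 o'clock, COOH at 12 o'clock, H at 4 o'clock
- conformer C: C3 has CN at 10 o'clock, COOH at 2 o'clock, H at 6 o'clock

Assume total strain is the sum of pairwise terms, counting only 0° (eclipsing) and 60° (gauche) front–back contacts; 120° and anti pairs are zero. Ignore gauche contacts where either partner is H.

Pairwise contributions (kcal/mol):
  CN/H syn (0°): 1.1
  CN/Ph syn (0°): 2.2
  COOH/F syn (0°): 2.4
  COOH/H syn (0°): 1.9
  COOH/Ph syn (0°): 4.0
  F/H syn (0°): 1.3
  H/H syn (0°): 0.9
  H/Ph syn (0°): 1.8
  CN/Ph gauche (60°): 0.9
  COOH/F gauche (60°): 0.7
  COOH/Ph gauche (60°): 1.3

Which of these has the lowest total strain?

A is staggered. Ph at 120° is gauche with CN at 60° (0.9); Ph at 120° is gauche with COOH at 180° (1.3). Total 2.2 kcal/mol.
B is eclipsed. H at 0° is eclipsed with COOH at 0° (1.9); Ph at 120° is eclipsed with H at 120° (1.8); H at 240° is eclipsed with CN at 240° (1.1). Total 4.8 kcal/mol.
C is staggered. Ph at 120° is gauche with COOH at 60° (1.3). Total 1.3 kcal/mol.
C has the lowest total (1.3 kcal/mol).

C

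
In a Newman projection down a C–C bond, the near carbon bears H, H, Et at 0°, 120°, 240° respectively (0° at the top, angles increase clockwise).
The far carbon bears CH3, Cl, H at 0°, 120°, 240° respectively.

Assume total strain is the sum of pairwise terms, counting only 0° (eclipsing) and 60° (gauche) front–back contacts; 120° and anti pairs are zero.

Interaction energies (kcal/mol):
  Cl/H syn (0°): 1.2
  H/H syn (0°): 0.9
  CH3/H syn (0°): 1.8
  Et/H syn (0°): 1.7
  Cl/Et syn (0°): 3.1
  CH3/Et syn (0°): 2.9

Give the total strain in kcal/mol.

This conformer (eclipsed): H–CH3 eclipsed, H–Cl eclipsed, Et–H eclipsed; 1.8 + 1.2 + 1.7 = 4.7 kcal/mol.

4.7 kcal/mol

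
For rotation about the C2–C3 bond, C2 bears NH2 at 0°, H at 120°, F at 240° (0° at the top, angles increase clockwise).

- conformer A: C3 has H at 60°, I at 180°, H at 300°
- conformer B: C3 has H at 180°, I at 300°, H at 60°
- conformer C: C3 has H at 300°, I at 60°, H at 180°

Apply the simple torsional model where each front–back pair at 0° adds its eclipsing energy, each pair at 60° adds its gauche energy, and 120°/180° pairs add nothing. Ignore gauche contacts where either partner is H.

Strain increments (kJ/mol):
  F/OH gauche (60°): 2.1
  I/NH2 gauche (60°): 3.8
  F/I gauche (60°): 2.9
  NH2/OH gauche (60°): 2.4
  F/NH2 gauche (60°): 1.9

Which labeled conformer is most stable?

A (staggered): F(240°)/I(180°) gauche 2.9 → 2.9 kJ/mol.
B (staggered): NH2(0°)/I(300°) gauche 3.8; F(240°)/I(300°) gauche 2.9 → 6.7 kJ/mol.
C (staggered): NH2(0°)/I(60°) gauche 3.8 → 3.8 kJ/mol.
A has the lowest total (2.9 kJ/mol).

A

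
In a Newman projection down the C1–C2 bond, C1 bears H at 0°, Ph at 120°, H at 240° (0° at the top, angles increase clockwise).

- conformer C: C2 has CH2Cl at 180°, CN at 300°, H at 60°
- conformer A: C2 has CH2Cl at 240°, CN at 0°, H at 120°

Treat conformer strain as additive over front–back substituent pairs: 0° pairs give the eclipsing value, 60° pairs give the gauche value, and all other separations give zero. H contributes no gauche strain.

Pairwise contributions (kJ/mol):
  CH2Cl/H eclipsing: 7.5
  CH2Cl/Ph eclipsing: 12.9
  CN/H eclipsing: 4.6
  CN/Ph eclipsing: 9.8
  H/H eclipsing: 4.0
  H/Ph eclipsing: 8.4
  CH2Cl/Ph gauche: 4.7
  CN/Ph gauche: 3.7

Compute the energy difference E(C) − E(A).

-15.8 kJ/mol

C (staggered): Ph–CH2Cl gauche; 4.7 = 4.7 kJ/mol.
A (eclipsed): H–CN eclipsed, Ph–H eclipsed, H–CH2Cl eclipsed; 4.6 + 8.4 + 7.5 = 20.5 kJ/mol.
E(C) − E(A) = 4.7 − 20.5 = -15.8 kJ/mol.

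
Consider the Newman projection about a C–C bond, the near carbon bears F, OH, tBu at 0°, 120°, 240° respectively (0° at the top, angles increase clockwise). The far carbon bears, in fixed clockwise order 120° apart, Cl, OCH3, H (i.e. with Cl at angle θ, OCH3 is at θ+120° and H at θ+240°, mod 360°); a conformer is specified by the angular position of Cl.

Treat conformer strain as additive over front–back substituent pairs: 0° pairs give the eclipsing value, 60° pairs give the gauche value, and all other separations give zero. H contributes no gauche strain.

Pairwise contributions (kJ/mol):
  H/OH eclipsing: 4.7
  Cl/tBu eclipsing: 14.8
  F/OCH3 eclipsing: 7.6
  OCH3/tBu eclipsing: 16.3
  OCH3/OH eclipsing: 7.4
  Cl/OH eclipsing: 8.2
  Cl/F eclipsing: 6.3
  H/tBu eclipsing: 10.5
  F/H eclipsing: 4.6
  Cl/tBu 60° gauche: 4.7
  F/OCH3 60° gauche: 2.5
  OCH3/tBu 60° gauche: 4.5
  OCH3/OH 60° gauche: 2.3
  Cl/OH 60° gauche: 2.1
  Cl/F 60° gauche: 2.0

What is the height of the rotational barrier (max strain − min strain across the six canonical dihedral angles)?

18.2 kJ/mol

Cl at 0° is eclipsed. F at 0° is eclipsed with Cl at 0° (6.3); OH at 120° is eclipsed with OCH3 at 120° (7.4); tBu at 240° is eclipsed with H at 240° (10.5). Total 24.2 kJ/mol.
Cl at 60° is staggered. F at 0° is gauche with Cl at 60° (2.0); OH at 120° is gauche with Cl at 60° (2.1); OH at 120° is gauche with OCH3 at 180° (2.3); tBu at 240° is gauche with OCH3 at 180° (4.5). Total 10.9 kJ/mol.
Cl at 120° is eclipsed. F at 0° is eclipsed with H at 0° (4.6); OH at 120° is eclipsed with Cl at 120° (8.2); tBu at 240° is eclipsed with OCH3 at 240° (16.3). Total 29.1 kJ/mol.
Cl at 180° is staggered. F at 0° is gauche with OCH3 at 300° (2.5); OH at 120° is gauche with Cl at 180° (2.1); tBu at 240° is gauche with Cl at 180° (4.7); tBu at 240° is gauche with OCH3 at 300° (4.5). Total 13.8 kJ/mol.
Cl at 240° is eclipsed. F at 0° is eclipsed with OCH3 at 0° (7.6); OH at 120° is eclipsed with H at 120° (4.7); tBu at 240° is eclipsed with Cl at 240° (14.8). Total 27.1 kJ/mol.
Cl at 300° is staggered. F at 0° is gauche with Cl at 300° (2.0); F at 0° is gauche with OCH3 at 60° (2.5); OH at 120° is gauche with OCH3 at 60° (2.3); tBu at 240° is gauche with Cl at 300° (4.7). Total 11.5 kJ/mol.
Max at 120° (29.1 kJ/mol), min at 60° (10.9 kJ/mol); barrier = 18.2 kJ/mol.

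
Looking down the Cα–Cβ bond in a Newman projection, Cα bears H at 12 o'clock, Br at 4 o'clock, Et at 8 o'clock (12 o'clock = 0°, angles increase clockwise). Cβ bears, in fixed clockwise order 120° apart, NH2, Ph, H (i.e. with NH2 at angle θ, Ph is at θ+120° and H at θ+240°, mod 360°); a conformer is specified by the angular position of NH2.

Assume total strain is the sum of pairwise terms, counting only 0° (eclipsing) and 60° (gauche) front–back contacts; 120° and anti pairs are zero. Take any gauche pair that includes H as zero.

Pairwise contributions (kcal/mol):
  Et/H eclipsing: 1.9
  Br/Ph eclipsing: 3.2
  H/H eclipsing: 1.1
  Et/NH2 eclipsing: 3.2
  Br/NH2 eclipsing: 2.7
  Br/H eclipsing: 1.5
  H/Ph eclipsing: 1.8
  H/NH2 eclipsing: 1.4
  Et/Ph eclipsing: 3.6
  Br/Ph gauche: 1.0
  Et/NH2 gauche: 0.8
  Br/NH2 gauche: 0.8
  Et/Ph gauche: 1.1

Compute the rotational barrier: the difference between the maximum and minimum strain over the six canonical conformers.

5.6 kcal/mol

NH2 at 0° (eclipsed): H(0°)/NH2(0°) eclipsed 1.4; Br(120°)/Ph(120°) eclipsed 3.2; Et(240°)/H(240°) eclipsed 1.9 → 6.5 kcal/mol.
NH2 at 60° (staggered): Br(120°)/NH2(60°) gauche 0.8; Br(120°)/Ph(180°) gauche 1.0; Et(240°)/Ph(180°) gauche 1.1 → 2.9 kcal/mol.
NH2 at 120° (eclipsed): H(0°)/H(0°) eclipsed 1.1; Br(120°)/NH2(120°) eclipsed 2.7; Et(240°)/Ph(240°) eclipsed 3.6 → 7.4 kcal/mol.
NH2 at 180° (staggered): Br(120°)/NH2(180°) gauche 0.8; Et(240°)/NH2(180°) gauche 0.8; Et(240°)/Ph(300°) gauche 1.1 → 2.7 kcal/mol.
NH2 at 240° (eclipsed): H(0°)/Ph(0°) eclipsed 1.8; Br(120°)/H(120°) eclipsed 1.5; Et(240°)/NH2(240°) eclipsed 3.2 → 6.5 kcal/mol.
NH2 at 300° (staggered): Br(120°)/Ph(60°) gauche 1.0; Et(240°)/NH2(300°) gauche 0.8 → 1.8 kcal/mol.
Max at 120° (7.4 kcal/mol), min at 300° (1.8 kcal/mol); barrier = 5.6 kcal/mol.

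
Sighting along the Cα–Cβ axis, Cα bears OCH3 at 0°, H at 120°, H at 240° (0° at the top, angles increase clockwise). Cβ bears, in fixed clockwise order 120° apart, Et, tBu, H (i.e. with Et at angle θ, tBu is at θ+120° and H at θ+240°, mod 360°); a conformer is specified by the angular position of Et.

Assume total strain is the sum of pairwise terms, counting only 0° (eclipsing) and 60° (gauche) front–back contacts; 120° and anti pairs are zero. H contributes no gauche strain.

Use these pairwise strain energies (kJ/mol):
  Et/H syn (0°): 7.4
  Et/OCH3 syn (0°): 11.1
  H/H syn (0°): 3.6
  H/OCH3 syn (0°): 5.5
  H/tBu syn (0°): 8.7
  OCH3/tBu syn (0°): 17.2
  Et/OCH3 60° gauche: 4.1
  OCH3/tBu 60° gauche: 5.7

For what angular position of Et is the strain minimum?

Et at 0° is eclipsed. OCH3 at 0° is eclipsed with Et at 0° (11.1); H at 120° is eclipsed with tBu at 120° (8.7); H at 240° is eclipsed with H at 240° (3.6). Total 23.4 kJ/mol.
Et at 60° is staggered. OCH3 at 0° is gauche with Et at 60° (4.1). Total 4.1 kJ/mol.
Et at 120° is eclipsed. OCH3 at 0° is eclipsed with H at 0° (5.5); H at 120° is eclipsed with Et at 120° (7.4); H at 240° is eclipsed with tBu at 240° (8.7). Total 21.6 kJ/mol.
Et at 180° is staggered. OCH3 at 0° is gauche with tBu at 300° (5.7). Total 5.7 kJ/mol.
Et at 240° is eclipsed. OCH3 at 0° is eclipsed with tBu at 0° (17.2); H at 120° is eclipsed with H at 120° (3.6); H at 240° is eclipsed with Et at 240° (7.4). Total 28.2 kJ/mol.
Et at 300° is staggered. OCH3 at 0° is gauche with Et at 300° (4.1); OCH3 at 0° is gauche with tBu at 60° (5.7). Total 9.8 kJ/mol.
The minimum (4.1 kJ/mol) occurs with Et at 60°.

60°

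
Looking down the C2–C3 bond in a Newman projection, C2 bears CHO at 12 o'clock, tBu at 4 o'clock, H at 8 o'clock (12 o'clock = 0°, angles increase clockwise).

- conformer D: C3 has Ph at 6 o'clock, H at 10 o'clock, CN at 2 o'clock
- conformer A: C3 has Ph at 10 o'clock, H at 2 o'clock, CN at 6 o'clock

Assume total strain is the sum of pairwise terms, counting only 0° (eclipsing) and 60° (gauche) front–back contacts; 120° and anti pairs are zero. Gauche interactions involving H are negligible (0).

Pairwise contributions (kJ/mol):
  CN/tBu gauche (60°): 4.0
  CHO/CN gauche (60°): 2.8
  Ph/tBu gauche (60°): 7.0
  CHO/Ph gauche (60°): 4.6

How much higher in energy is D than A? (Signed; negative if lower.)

+5.2 kJ/mol

D (staggered): CHO(0°)/CN(60°) gauche 2.8; tBu(120°)/Ph(180°) gauche 7.0; tBu(120°)/CN(60°) gauche 4.0 → 13.8 kJ/mol.
A (staggered): CHO(0°)/Ph(300°) gauche 4.6; tBu(120°)/CN(180°) gauche 4.0 → 8.6 kJ/mol.
E(D) − E(A) = 13.8 − 8.6 = +5.2 kJ/mol.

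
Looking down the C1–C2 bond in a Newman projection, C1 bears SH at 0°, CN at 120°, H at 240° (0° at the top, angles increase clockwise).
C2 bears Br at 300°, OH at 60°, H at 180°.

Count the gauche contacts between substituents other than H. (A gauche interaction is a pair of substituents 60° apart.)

3

Non-H gauche pairs: SH(0°)/Br(300°); SH(0°)/OH(60°); CN(120°)/OH(60°) — 3 interactions.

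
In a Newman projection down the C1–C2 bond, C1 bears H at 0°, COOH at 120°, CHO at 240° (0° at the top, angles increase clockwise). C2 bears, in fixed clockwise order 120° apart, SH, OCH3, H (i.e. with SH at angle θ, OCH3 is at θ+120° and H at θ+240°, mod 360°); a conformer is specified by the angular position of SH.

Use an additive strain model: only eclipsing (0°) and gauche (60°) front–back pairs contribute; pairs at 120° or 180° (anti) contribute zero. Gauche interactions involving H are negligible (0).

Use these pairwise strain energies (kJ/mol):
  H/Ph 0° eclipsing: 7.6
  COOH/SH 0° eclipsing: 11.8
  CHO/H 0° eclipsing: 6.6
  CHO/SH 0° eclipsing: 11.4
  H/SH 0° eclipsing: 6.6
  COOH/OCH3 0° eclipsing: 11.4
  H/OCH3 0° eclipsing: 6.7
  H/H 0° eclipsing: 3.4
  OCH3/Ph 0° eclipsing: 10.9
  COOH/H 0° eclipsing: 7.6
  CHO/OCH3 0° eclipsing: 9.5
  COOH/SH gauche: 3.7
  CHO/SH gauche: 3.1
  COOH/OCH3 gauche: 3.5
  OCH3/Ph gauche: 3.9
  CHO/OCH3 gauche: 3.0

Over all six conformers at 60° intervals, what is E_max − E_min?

19.1 kJ/mol

SH at 0° (eclipsed): H(0°)/SH(0°) eclipsed 6.6; COOH(120°)/OCH3(120°) eclipsed 11.4; CHO(240°)/H(240°) eclipsed 6.6 → 24.6 kJ/mol.
SH at 60° (staggered): COOH(120°)/SH(60°) gauche 3.7; COOH(120°)/OCH3(180°) gauche 3.5; CHO(240°)/OCH3(180°) gauche 3.0 → 10.2 kJ/mol.
SH at 120° (eclipsed): H(0°)/H(0°) eclipsed 3.4; COOH(120°)/SH(120°) eclipsed 11.8; CHO(240°)/OCH3(240°) eclipsed 9.5 → 24.7 kJ/mol.
SH at 180° (staggered): COOH(120°)/SH(180°) gauche 3.7; CHO(240°)/SH(180°) gauche 3.1; CHO(240°)/OCH3(300°) gauche 3.0 → 9.8 kJ/mol.
SH at 240° (eclipsed): H(0°)/OCH3(0°) eclipsed 6.7; COOH(120°)/H(120°) eclipsed 7.6; CHO(240°)/SH(240°) eclipsed 11.4 → 25.7 kJ/mol.
SH at 300° (staggered): COOH(120°)/OCH3(60°) gauche 3.5; CHO(240°)/SH(300°) gauche 3.1 → 6.6 kJ/mol.
Max at 240° (25.7 kJ/mol), min at 300° (6.6 kJ/mol); barrier = 19.1 kJ/mol.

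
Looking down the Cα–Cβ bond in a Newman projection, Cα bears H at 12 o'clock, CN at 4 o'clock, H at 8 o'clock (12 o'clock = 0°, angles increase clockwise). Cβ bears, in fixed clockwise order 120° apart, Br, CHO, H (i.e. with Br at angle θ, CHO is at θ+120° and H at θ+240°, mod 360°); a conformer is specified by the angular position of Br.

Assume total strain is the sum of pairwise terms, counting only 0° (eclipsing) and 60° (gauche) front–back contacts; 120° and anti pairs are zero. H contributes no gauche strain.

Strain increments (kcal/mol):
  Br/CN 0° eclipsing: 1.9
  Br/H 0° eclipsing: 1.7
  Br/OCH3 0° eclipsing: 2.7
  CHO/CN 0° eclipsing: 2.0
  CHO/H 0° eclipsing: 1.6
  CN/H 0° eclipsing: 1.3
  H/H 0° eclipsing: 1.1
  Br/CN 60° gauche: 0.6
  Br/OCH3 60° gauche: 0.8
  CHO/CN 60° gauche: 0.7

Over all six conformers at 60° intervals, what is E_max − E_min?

4.2 kcal/mol

Br at 0° (eclipsed): H–Br eclipsed, CN–CHO eclipsed, H–H eclipsed; 1.7 + 2.0 + 1.1 = 4.8 kcal/mol.
Br at 60° (staggered): CN–Br gauche, CN–CHO gauche; 0.6 + 0.7 = 1.3 kcal/mol.
Br at 120° (eclipsed): H–H eclipsed, CN–Br eclipsed, H–CHO eclipsed; 1.1 + 1.9 + 1.6 = 4.6 kcal/mol.
Br at 180° (staggered): CN–Br gauche; 0.6 = 0.6 kcal/mol.
Br at 240° (eclipsed): H–CHO eclipsed, CN–H eclipsed, H–Br eclipsed; 1.6 + 1.3 + 1.7 = 4.6 kcal/mol.
Br at 300° (staggered): CN–CHO gauche; 0.7 = 0.7 kcal/mol.
Max at 0° (4.8 kcal/mol), min at 180° (0.6 kcal/mol); barrier = 4.2 kcal/mol.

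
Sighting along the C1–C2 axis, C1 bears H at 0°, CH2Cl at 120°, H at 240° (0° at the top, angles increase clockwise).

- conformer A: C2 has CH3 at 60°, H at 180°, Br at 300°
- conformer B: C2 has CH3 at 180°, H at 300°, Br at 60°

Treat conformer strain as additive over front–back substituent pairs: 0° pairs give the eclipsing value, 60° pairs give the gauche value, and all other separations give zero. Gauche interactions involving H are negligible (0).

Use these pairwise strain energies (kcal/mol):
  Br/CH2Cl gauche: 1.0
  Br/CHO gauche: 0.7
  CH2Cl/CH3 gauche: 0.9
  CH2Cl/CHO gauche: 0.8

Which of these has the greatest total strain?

A (staggered): CH2Cl(120°)/CH3(60°) gauche 0.9 → 0.9 kcal/mol.
B (staggered): CH2Cl(120°)/CH3(180°) gauche 0.9; CH2Cl(120°)/Br(60°) gauche 1.0 → 1.9 kcal/mol.
B has the highest total (1.9 kcal/mol).

B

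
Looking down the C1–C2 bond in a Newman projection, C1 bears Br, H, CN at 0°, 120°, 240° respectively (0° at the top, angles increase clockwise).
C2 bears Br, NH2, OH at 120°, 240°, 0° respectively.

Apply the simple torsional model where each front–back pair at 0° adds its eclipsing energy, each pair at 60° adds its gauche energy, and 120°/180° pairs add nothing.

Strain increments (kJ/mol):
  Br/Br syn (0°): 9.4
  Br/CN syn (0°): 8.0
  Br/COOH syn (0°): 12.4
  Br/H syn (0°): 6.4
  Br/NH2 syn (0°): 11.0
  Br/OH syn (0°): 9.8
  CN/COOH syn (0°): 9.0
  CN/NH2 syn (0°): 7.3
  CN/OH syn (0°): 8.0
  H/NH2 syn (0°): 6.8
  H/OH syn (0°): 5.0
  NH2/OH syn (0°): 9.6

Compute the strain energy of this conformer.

This conformer is eclipsed. Br at 0° is eclipsed with OH at 0° (9.8); H at 120° is eclipsed with Br at 120° (6.4); CN at 240° is eclipsed with NH2 at 240° (7.3). Total 23.5 kJ/mol.

23.5 kJ/mol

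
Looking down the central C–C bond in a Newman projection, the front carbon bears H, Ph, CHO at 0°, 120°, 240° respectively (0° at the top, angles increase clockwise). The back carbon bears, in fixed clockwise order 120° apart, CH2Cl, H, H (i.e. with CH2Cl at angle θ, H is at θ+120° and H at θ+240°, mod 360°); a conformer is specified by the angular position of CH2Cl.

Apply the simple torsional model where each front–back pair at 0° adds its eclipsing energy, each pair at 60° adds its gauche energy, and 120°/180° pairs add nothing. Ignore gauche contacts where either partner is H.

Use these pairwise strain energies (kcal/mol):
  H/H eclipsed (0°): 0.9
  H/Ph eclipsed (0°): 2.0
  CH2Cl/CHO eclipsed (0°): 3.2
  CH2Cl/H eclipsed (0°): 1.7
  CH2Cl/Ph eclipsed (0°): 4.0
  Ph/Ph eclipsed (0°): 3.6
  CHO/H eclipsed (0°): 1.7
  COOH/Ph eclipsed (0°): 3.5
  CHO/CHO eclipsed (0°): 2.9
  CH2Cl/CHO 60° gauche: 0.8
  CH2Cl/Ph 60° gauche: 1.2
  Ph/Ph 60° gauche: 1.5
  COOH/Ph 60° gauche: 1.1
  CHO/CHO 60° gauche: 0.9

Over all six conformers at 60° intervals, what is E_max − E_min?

CH2Cl at 0° is eclipsed. H at 0° is eclipsed with CH2Cl at 0° (1.7); Ph at 120° is eclipsed with H at 120° (2.0); CHO at 240° is eclipsed with H at 240° (1.7). Total 5.4 kcal/mol.
CH2Cl at 60° is staggered. Ph at 120° is gauche with CH2Cl at 60° (1.2). Total 1.2 kcal/mol.
CH2Cl at 120° is eclipsed. H at 0° is eclipsed with H at 0° (0.9); Ph at 120° is eclipsed with CH2Cl at 120° (4.0); CHO at 240° is eclipsed with H at 240° (1.7). Total 6.6 kcal/mol.
CH2Cl at 180° is staggered. Ph at 120° is gauche with CH2Cl at 180° (1.2); CHO at 240° is gauche with CH2Cl at 180° (0.8). Total 2.0 kcal/mol.
CH2Cl at 240° is eclipsed. H at 0° is eclipsed with H at 0° (0.9); Ph at 120° is eclipsed with H at 120° (2.0); CHO at 240° is eclipsed with CH2Cl at 240° (3.2). Total 6.1 kcal/mol.
CH2Cl at 300° is staggered. CHO at 240° is gauche with CH2Cl at 300° (0.8). Total 0.8 kcal/mol.
Max at 120° (6.6 kcal/mol), min at 300° (0.8 kcal/mol); barrier = 5.8 kcal/mol.

5.8 kcal/mol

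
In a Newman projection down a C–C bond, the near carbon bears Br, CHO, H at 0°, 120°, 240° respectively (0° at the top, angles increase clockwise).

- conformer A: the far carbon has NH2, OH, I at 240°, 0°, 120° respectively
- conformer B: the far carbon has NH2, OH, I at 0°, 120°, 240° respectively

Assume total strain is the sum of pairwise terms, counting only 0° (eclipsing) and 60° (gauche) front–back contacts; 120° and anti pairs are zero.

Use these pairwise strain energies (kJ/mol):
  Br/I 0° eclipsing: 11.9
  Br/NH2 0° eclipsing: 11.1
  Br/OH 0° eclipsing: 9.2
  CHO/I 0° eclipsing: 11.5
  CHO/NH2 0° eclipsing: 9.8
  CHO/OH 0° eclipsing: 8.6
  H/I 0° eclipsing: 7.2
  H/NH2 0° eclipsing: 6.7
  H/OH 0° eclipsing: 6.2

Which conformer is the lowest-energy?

A is eclipsed. Br at 0° is eclipsed with OH at 0° (9.2); CHO at 120° is eclipsed with I at 120° (11.5); H at 240° is eclipsed with NH2 at 240° (6.7). Total 27.4 kJ/mol.
B is eclipsed. Br at 0° is eclipsed with NH2 at 0° (11.1); CHO at 120° is eclipsed with OH at 120° (8.6); H at 240° is eclipsed with I at 240° (7.2). Total 26.9 kJ/mol.
B has the lowest total (26.9 kJ/mol).

B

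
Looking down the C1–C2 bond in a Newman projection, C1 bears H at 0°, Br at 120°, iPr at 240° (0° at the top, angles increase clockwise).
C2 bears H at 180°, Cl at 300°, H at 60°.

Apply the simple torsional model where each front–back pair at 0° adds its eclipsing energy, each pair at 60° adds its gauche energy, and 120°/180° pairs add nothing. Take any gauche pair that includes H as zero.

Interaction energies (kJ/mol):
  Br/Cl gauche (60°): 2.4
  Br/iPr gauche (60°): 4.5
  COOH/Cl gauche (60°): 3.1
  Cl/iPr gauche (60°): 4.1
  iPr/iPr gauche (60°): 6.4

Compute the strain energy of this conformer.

This conformer (staggered): iPr–Cl gauche; 4.1 = 4.1 kJ/mol.

4.1 kJ/mol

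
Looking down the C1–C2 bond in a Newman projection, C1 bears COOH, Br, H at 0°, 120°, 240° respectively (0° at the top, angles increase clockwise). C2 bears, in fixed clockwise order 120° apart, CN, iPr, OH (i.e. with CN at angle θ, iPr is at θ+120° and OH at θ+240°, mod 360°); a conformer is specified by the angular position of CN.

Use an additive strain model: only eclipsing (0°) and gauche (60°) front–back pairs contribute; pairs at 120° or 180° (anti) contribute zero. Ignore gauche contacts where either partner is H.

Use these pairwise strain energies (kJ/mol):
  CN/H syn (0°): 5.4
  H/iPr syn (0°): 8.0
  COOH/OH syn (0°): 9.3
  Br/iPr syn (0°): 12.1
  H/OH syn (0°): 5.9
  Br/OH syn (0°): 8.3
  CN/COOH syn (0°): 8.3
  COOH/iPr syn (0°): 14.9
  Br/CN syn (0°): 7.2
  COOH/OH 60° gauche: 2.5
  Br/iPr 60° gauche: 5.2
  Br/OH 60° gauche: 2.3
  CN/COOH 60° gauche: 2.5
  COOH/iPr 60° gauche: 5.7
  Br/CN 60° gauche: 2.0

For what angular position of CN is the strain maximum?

240°

CN at 0° (eclipsed): COOH–CN eclipsed, Br–iPr eclipsed, H–OH eclipsed; 8.3 + 12.1 + 5.9 = 26.3 kJ/mol.
CN at 60° (staggered): COOH–CN gauche, COOH–OH gauche, Br–CN gauche, Br–iPr gauche; 2.5 + 2.5 + 2.0 + 5.2 = 12.2 kJ/mol.
CN at 120° (eclipsed): COOH–OH eclipsed, Br–CN eclipsed, H–iPr eclipsed; 9.3 + 7.2 + 8.0 = 24.5 kJ/mol.
CN at 180° (staggered): COOH–iPr gauche, COOH–OH gauche, Br–CN gauche, Br–OH gauche; 5.7 + 2.5 + 2.0 + 2.3 = 12.5 kJ/mol.
CN at 240° (eclipsed): COOH–iPr eclipsed, Br–OH eclipsed, H–CN eclipsed; 14.9 + 8.3 + 5.4 = 28.6 kJ/mol.
CN at 300° (staggered): COOH–CN gauche, COOH–iPr gauche, Br–iPr gauche, Br–OH gauche; 2.5 + 5.7 + 5.2 + 2.3 = 15.7 kJ/mol.
The maximum (28.6 kJ/mol) occurs with CN at 240°.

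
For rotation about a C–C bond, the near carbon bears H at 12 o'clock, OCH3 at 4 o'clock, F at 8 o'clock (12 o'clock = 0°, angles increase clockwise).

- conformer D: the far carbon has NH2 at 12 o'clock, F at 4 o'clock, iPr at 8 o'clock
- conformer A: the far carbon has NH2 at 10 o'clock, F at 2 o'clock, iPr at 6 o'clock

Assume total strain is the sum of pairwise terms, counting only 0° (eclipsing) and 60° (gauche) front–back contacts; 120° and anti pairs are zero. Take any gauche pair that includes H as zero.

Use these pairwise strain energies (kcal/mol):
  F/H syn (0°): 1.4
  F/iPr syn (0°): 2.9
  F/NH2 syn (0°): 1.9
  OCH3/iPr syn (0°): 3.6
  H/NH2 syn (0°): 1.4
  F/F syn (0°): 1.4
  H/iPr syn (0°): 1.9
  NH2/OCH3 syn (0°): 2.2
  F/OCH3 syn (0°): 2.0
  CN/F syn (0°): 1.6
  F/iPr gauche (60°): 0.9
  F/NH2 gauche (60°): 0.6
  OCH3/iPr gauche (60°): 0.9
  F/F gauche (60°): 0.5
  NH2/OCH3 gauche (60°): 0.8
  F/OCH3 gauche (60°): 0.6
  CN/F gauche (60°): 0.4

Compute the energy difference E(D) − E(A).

D (eclipsed): H–NH2 eclipsed, OCH3–F eclipsed, F–iPr eclipsed; 1.4 + 2.0 + 2.9 = 6.3 kcal/mol.
A (staggered): OCH3–F gauche, OCH3–iPr gauche, F–NH2 gauche, F–iPr gauche; 0.6 + 0.9 + 0.6 + 0.9 = 3.0 kcal/mol.
E(D) − E(A) = 6.3 − 3.0 = +3.3 kcal/mol.

+3.3 kcal/mol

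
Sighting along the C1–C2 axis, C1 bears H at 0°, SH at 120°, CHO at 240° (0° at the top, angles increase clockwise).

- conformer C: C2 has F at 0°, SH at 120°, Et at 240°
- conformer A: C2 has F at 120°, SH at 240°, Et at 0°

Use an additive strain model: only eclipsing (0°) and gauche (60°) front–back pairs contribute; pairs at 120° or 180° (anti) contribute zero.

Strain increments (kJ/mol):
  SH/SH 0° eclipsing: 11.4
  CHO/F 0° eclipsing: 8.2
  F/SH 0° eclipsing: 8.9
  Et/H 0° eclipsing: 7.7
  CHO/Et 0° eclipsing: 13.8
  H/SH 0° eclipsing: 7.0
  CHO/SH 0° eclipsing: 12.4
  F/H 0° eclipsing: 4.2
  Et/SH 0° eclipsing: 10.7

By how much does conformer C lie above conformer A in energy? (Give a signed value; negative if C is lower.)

C (eclipsed): H–F eclipsed, SH–SH eclipsed, CHO–Et eclipsed; 4.2 + 11.4 + 13.8 = 29.4 kJ/mol.
A (eclipsed): H–Et eclipsed, SH–F eclipsed, CHO–SH eclipsed; 7.7 + 8.9 + 12.4 = 29.0 kJ/mol.
E(C) − E(A) = 29.4 − 29.0 = +0.4 kJ/mol.

+0.4 kJ/mol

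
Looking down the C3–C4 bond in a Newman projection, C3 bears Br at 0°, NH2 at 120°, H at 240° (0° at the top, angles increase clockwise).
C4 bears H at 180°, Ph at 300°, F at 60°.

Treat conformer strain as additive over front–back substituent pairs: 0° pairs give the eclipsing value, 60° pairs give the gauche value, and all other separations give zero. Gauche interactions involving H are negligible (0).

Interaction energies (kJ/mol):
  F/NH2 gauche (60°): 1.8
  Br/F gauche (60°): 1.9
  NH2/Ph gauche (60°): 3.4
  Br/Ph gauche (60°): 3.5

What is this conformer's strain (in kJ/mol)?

7.2 kJ/mol

This conformer (staggered): Br(0°)/Ph(300°) gauche 3.5; Br(0°)/F(60°) gauche 1.9; NH2(120°)/F(60°) gauche 1.8 → 7.2 kJ/mol.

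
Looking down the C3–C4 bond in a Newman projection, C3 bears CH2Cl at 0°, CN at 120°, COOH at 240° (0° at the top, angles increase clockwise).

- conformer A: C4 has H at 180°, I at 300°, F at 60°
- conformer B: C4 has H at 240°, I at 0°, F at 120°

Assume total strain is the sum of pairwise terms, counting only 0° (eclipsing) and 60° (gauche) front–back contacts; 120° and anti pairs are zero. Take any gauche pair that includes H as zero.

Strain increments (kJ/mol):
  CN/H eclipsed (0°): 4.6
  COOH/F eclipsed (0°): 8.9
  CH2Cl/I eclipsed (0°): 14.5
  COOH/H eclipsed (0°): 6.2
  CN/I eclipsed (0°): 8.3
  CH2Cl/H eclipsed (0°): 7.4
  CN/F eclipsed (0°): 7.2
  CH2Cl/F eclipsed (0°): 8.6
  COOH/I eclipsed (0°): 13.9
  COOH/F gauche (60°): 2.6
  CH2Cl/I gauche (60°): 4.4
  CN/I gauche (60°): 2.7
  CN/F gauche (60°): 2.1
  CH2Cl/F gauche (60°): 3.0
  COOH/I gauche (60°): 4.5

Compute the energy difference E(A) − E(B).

-13.9 kJ/mol

A (staggered): CH2Cl(0°)/I(300°) gauche 4.4; CH2Cl(0°)/F(60°) gauche 3.0; CN(120°)/F(60°) gauche 2.1; COOH(240°)/I(300°) gauche 4.5 → 14.0 kJ/mol.
B (eclipsed): CH2Cl(0°)/I(0°) eclipsed 14.5; CN(120°)/F(120°) eclipsed 7.2; COOH(240°)/H(240°) eclipsed 6.2 → 27.9 kJ/mol.
E(A) − E(B) = 14.0 − 27.9 = -13.9 kJ/mol.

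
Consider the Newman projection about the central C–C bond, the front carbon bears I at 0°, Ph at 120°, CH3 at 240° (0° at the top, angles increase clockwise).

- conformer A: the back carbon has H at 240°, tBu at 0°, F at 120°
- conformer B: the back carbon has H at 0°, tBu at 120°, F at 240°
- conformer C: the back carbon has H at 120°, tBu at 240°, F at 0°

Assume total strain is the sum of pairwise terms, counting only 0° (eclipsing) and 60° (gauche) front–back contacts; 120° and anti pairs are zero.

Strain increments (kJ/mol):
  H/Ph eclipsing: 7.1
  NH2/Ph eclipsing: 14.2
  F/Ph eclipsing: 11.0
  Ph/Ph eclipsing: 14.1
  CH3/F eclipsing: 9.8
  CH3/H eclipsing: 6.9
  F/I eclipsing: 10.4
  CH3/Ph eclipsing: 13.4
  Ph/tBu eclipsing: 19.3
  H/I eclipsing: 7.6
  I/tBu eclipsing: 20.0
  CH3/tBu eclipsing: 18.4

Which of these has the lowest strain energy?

A (eclipsed): I(0°)/tBu(0°) eclipsed 20.0; Ph(120°)/F(120°) eclipsed 11.0; CH3(240°)/H(240°) eclipsed 6.9 → 37.9 kJ/mol.
B (eclipsed): I(0°)/H(0°) eclipsed 7.6; Ph(120°)/tBu(120°) eclipsed 19.3; CH3(240°)/F(240°) eclipsed 9.8 → 36.7 kJ/mol.
C (eclipsed): I(0°)/F(0°) eclipsed 10.4; Ph(120°)/H(120°) eclipsed 7.1; CH3(240°)/tBu(240°) eclipsed 18.4 → 35.9 kJ/mol.
C has the lowest total (35.9 kJ/mol).

C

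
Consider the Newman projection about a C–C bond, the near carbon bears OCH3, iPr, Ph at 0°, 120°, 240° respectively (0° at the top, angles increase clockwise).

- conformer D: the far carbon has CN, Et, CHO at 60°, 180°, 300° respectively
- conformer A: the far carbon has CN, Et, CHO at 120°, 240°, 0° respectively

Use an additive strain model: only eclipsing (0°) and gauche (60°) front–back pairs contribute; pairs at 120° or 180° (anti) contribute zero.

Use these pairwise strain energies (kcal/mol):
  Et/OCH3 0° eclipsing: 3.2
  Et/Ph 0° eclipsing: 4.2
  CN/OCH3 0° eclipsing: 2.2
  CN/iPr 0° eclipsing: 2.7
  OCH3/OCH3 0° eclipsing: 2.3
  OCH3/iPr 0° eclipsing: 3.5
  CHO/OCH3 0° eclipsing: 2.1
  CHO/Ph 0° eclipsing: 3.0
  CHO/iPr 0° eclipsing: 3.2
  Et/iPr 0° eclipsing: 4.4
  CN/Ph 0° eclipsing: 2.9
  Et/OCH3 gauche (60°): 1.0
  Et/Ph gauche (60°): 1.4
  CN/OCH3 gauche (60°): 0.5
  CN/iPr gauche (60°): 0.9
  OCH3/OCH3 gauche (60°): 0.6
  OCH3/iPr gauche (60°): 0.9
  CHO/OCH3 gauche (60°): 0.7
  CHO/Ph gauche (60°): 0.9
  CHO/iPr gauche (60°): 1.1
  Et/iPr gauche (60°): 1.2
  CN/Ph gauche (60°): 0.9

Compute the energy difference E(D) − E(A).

D (staggered): OCH3–CN gauche, OCH3–CHO gauche, iPr–CN gauche, iPr–Et gauche, Ph–Et gauche, Ph–CHO gauche; 0.5 + 0.7 + 0.9 + 1.2 + 1.4 + 0.9 = 5.6 kcal/mol.
A (eclipsed): OCH3–CHO eclipsed, iPr–CN eclipsed, Ph–Et eclipsed; 2.1 + 2.7 + 4.2 = 9.0 kcal/mol.
E(D) − E(A) = 5.6 − 9.0 = -3.4 kcal/mol.

-3.4 kcal/mol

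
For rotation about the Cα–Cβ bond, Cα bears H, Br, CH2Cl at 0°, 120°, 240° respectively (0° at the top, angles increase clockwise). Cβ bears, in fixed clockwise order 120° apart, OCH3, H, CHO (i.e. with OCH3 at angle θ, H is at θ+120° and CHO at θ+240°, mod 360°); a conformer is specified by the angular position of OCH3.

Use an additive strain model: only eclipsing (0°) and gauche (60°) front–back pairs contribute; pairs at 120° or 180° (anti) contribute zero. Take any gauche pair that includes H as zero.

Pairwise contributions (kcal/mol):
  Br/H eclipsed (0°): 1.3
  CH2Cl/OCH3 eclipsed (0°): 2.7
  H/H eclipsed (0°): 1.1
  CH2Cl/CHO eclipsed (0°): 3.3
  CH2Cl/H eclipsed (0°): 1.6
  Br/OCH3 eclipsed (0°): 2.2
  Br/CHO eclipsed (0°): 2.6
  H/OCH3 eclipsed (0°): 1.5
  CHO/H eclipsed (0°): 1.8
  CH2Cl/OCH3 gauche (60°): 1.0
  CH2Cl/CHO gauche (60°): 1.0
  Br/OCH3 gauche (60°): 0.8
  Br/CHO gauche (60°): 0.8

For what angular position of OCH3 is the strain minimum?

OCH3 at 0° (eclipsed): H–OCH3 eclipsed, Br–H eclipsed, CH2Cl–CHO eclipsed; 1.5 + 1.3 + 3.3 = 6.1 kcal/mol.
OCH3 at 60° (staggered): Br–OCH3 gauche, CH2Cl–CHO gauche; 0.8 + 1.0 = 1.8 kcal/mol.
OCH3 at 120° (eclipsed): H–CHO eclipsed, Br–OCH3 eclipsed, CH2Cl–H eclipsed; 1.8 + 2.2 + 1.6 = 5.6 kcal/mol.
OCH3 at 180° (staggered): Br–OCH3 gauche, Br–CHO gauche, CH2Cl–OCH3 gauche; 0.8 + 0.8 + 1.0 = 2.6 kcal/mol.
OCH3 at 240° (eclipsed): H–H eclipsed, Br–CHO eclipsed, CH2Cl–OCH3 eclipsed; 1.1 + 2.6 + 2.7 = 6.4 kcal/mol.
OCH3 at 300° (staggered): Br–CHO gauche, CH2Cl–OCH3 gauche, CH2Cl–CHO gauche; 0.8 + 1.0 + 1.0 = 2.8 kcal/mol.
The minimum (1.8 kcal/mol) occurs with OCH3 at 60°.

60°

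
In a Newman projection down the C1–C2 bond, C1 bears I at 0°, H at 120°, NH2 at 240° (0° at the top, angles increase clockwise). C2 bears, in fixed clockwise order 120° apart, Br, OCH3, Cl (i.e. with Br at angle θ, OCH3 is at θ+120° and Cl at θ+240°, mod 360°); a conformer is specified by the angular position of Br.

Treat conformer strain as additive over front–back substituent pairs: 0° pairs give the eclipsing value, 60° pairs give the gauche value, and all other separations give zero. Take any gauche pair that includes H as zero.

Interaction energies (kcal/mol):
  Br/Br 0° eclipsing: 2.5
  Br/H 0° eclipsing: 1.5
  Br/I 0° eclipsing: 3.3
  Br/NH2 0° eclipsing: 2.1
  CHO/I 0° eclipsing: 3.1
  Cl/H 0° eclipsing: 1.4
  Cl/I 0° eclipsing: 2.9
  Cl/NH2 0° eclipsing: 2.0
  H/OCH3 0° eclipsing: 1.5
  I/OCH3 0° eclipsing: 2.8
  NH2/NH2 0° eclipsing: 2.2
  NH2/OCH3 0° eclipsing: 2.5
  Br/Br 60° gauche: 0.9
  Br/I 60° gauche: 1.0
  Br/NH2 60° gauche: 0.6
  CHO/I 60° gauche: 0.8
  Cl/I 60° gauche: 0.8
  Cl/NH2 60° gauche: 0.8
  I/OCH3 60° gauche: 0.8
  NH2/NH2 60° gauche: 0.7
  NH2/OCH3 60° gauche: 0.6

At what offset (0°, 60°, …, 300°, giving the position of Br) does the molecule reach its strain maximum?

120°

Br at 0° is eclipsed. I at 0° is eclipsed with Br at 0° (3.3); H at 120° is eclipsed with OCH3 at 120° (1.5); NH2 at 240° is eclipsed with Cl at 240° (2.0). Total 6.8 kcal/mol.
Br at 60° is staggered. I at 0° is gauche with Br at 60° (1.0); I at 0° is gauche with Cl at 300° (0.8); NH2 at 240° is gauche with OCH3 at 180° (0.6); NH2 at 240° is gauche with Cl at 300° (0.8). Total 3.2 kcal/mol.
Br at 120° is eclipsed. I at 0° is eclipsed with Cl at 0° (2.9); H at 120° is eclipsed with Br at 120° (1.5); NH2 at 240° is eclipsed with OCH3 at 240° (2.5). Total 6.9 kcal/mol.
Br at 180° is staggered. I at 0° is gauche with OCH3 at 300° (0.8); I at 0° is gauche with Cl at 60° (0.8); NH2 at 240° is gauche with Br at 180° (0.6); NH2 at 240° is gauche with OCH3 at 300° (0.6). Total 2.8 kcal/mol.
Br at 240° is eclipsed. I at 0° is eclipsed with OCH3 at 0° (2.8); H at 120° is eclipsed with Cl at 120° (1.4); NH2 at 240° is eclipsed with Br at 240° (2.1). Total 6.3 kcal/mol.
Br at 300° is staggered. I at 0° is gauche with Br at 300° (1.0); I at 0° is gauche with OCH3 at 60° (0.8); NH2 at 240° is gauche with Br at 300° (0.6); NH2 at 240° is gauche with Cl at 180° (0.8). Total 3.2 kcal/mol.
The maximum (6.9 kcal/mol) occurs with Br at 120°.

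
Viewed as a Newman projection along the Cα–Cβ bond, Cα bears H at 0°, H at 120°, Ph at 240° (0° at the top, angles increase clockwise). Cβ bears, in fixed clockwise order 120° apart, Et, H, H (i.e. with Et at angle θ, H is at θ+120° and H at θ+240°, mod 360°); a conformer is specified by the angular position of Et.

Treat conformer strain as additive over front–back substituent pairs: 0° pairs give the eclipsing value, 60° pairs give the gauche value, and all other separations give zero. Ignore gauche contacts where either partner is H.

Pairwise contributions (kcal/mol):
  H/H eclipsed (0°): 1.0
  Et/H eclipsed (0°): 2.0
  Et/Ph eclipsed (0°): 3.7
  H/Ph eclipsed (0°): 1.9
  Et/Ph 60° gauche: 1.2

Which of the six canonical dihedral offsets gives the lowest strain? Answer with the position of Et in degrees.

Et at 0° (eclipsed): H–Et eclipsed, H–H eclipsed, Ph–H eclipsed; 2.0 + 1.0 + 1.9 = 4.9 kcal/mol.
Et at 60° (staggered): no non-H gauche contacts → 0.0 kcal/mol.
Et at 120° (eclipsed): H–H eclipsed, H–Et eclipsed, Ph–H eclipsed; 1.0 + 2.0 + 1.9 = 4.9 kcal/mol.
Et at 180° (staggered): Ph–Et gauche; 1.2 = 1.2 kcal/mol.
Et at 240° (eclipsed): H–H eclipsed, H–H eclipsed, Ph–Et eclipsed; 1.0 + 1.0 + 3.7 = 5.7 kcal/mol.
Et at 300° (staggered): Ph–Et gauche; 1.2 = 1.2 kcal/mol.
The minimum (0.0 kcal/mol) occurs with Et at 60°.

60°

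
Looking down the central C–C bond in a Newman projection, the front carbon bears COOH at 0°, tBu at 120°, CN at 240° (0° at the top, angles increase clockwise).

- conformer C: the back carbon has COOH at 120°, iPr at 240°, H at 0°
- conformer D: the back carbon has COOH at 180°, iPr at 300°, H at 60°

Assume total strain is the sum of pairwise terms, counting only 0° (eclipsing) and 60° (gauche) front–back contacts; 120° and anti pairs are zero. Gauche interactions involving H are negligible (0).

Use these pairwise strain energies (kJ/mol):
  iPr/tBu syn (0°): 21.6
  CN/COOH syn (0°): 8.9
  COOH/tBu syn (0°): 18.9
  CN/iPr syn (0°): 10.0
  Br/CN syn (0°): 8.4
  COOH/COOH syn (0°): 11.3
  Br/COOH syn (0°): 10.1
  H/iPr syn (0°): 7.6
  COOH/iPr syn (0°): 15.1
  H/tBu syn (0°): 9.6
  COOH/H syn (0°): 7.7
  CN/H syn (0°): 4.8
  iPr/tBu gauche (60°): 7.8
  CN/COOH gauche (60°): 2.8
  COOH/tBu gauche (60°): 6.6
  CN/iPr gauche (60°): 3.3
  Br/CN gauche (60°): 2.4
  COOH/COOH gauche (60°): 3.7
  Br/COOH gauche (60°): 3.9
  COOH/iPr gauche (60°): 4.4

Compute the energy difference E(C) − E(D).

C (eclipsed): COOH–H eclipsed, tBu–COOH eclipsed, CN–iPr eclipsed; 7.7 + 18.9 + 10.0 = 36.6 kJ/mol.
D (staggered): COOH–iPr gauche, tBu–COOH gauche, CN–COOH gauche, CN–iPr gauche; 4.4 + 6.6 + 2.8 + 3.3 = 17.1 kJ/mol.
E(C) − E(D) = 36.6 − 17.1 = +19.5 kJ/mol.

+19.5 kJ/mol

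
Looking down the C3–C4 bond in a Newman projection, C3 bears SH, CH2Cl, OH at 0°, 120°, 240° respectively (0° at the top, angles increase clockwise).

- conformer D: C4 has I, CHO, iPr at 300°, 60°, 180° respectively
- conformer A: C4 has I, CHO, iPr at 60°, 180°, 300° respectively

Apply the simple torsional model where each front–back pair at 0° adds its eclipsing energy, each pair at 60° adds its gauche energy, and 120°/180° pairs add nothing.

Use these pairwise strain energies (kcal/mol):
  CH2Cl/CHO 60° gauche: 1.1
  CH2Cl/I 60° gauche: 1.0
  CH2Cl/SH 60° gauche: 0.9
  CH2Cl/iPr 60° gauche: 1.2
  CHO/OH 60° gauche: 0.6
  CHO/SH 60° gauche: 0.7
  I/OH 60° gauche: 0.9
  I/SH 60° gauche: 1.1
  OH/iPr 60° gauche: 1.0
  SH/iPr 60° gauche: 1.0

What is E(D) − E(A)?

+0.2 kcal/mol

D (staggered): SH–I gauche, SH–CHO gauche, CH2Cl–CHO gauche, CH2Cl–iPr gauche, OH–I gauche, OH–iPr gauche; 1.1 + 0.7 + 1.1 + 1.2 + 0.9 + 1.0 = 6.0 kcal/mol.
A (staggered): SH–I gauche, SH–iPr gauche, CH2Cl–I gauche, CH2Cl–CHO gauche, OH–CHO gauche, OH–iPr gauche; 1.1 + 1.0 + 1.0 + 1.1 + 0.6 + 1.0 = 5.8 kcal/mol.
E(D) − E(A) = 6.0 − 5.8 = +0.2 kcal/mol.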